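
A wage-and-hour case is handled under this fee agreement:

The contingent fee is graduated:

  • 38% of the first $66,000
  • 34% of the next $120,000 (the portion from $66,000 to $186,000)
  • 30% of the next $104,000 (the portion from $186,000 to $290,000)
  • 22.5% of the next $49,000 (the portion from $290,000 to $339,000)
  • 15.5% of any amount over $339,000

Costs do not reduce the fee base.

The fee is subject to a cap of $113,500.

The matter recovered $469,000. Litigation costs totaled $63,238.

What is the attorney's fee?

$113,500.00

Fee base is the gross recovery, $469,000; costs are reimbursed separately.
First $66,000 at 38% = $25,080.00
Next $120,000 at 34% = $40,800.00
Next $104,000 at 30% = $31,200.00
Next $49,000 at 22.5% = $11,025.00
Remaining $130,000 at 15.5% = $20,150.00
Fee: $25,080.00 + $40,800.00 + $31,200.00 + $11,025.00 + $20,150.00 = $128,255.00
$128,255.00 exceeds the $113,500 cap, so the fee is capped at $113,500.00.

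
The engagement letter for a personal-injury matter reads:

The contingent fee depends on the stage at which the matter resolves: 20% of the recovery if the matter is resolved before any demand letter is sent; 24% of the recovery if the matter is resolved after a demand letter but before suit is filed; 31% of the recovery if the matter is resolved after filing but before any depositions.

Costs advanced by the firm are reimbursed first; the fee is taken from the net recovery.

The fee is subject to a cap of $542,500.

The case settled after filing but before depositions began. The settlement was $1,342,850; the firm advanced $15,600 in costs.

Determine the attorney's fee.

Fee base (net of costs): $1,342,850 − $15,600 = $1,327,250
The matter settled after filing but before depositions began, so the 31% rate applies.
$1,327,250 × 31% = $411,447.50
$411,447.50 is under the $542,500 cap.

$411,447.50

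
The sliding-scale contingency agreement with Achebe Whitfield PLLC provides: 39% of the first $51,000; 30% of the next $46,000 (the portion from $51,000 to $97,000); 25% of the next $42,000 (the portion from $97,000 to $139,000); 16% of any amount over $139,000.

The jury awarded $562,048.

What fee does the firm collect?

First $51,000 at 39% = $19,890.00
Next $46,000 at 30% = $13,800.00
Next $42,000 at 25% = $10,500.00
Remaining $423,048 at 16% = $67,687.68
Fee: $19,890.00 + $13,800.00 + $10,500.00 + $67,687.68 = $111,877.68

$111,877.68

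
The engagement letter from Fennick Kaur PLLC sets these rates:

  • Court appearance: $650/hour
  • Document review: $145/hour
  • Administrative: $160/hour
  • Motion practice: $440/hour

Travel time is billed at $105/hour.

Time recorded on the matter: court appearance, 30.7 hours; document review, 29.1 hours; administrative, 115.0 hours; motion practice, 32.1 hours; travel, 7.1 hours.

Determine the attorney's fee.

$57,444.00

Court appearance: 30.7 × $650 = $19,955.00
Document review: 29.1 × $145 = $4,219.50
Administrative: 115.0 × $160 = $18,400.00
Motion practice: 32.1 × $440 = $14,124.00
Subtotal: $19,955.00 + $4,219.50 + $18,400.00 + $14,124.00 = $56,698.50
Travel: 7.1 × $105 = $745.50
Total: $56,698.50 + $745.50 = $57,444.00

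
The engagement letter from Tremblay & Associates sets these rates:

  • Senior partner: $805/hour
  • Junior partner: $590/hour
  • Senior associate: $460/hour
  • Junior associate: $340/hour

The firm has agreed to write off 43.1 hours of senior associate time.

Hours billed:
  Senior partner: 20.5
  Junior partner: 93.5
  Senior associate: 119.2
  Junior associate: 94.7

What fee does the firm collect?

Senior partner: 20.5 × $805 = $16,502.50
Junior partner: 93.5 × $590 = $55,165.00
Senior associate: 119.2 × $460 = $54,832.00
Junior associate: 94.7 × $340 = $32,198.00
Subtotal: $158,697.50
Write-off: 43.1 × $460 = $19,826.00
Total: $158,697.50 − $19,826.00 = $138,871.50

$138,871.50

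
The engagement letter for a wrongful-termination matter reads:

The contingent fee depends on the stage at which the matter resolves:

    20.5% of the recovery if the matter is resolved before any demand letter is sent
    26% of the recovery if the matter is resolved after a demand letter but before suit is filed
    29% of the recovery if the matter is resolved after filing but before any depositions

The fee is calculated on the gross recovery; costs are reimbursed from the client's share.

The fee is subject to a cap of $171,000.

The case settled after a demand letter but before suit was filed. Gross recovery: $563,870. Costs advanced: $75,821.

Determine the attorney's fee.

Fee base is the gross recovery, $563,870; costs are reimbursed separately.
The matter settled after a demand letter but before suit was filed, so the 26% rate applies.
$563,870 × 26% = $146,606.20
$146,606.20 is under the $171,000 cap.

$146,606.20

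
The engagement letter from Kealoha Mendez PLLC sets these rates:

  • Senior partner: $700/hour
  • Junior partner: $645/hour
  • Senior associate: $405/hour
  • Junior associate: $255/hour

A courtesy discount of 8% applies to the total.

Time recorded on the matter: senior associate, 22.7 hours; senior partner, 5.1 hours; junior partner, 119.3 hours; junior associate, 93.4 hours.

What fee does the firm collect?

$104,446.68

Senior partner: 5.1 × $700 = $3,570.00
Junior partner: 119.3 × $645 = $76,948.50
Senior associate: 22.7 × $405 = $9,193.50
Junior associate: 93.4 × $255 = $23,817.00
Subtotal: $113,529.00
Less 8% discount: −$9,082.32
Total: $113,529.00 − $9,082.32 = $104,446.68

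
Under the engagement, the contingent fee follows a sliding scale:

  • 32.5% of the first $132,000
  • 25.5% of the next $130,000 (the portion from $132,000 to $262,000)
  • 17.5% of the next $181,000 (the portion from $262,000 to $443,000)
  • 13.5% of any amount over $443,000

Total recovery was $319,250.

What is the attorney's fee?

First $132,000 at 32.5% = $42,900.00
Next $130,000 at 25.5% = $33,150.00
Remaining $57,250 at 17.5% = $10,018.75
Fee: $42,900.00 + $33,150.00 + $10,018.75 = $86,068.75

$86,068.75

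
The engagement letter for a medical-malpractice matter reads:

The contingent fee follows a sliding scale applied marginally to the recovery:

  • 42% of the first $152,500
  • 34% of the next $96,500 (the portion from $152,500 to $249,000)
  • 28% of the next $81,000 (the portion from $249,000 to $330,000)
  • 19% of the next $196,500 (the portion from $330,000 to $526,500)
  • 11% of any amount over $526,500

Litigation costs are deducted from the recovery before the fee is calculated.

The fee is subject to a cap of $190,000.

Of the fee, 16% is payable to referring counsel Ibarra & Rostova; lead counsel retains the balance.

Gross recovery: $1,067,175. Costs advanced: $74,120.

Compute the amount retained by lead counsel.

$159,600.00

Fee base (net of costs): $1,067,175 − $74,120 = $993,055
First $152,500 at 42% = $64,050.00
Next $96,500 at 34% = $32,810.00
Next $81,000 at 28% = $22,680.00
Next $196,500 at 19% = $37,335.00
Remaining $466,555 at 11% = $51,321.05
Fee: $64,050.00 + $32,810.00 + $22,680.00 + $37,335.00 + $51,321.05 = $208,196.05
$208,196.05 exceeds the $190,000 cap, so the fee is capped at $190,000.00.
Referral share: 16% of $190,000.00 = $30,400.00; lead counsel retains $190,000.00 − $30,400.00 = $159,600.00.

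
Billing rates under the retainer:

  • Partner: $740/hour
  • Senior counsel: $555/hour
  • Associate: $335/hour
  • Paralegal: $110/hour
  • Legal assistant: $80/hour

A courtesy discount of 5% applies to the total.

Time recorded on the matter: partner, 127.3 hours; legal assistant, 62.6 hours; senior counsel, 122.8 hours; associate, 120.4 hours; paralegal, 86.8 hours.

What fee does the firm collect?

$206,383.70

Partner: 127.3 × $740 = $94,202.00
Senior counsel: 122.8 × $555 = $68,154.00
Associate: 120.4 × $335 = $40,334.00
Paralegal: 86.8 × $110 = $9,548.00
Legal assistant: 62.6 × $80 = $5,008.00
Subtotal: $217,246.00
Less 5% discount: −$10,862.30
Total: $217,246.00 − $10,862.30 = $206,383.70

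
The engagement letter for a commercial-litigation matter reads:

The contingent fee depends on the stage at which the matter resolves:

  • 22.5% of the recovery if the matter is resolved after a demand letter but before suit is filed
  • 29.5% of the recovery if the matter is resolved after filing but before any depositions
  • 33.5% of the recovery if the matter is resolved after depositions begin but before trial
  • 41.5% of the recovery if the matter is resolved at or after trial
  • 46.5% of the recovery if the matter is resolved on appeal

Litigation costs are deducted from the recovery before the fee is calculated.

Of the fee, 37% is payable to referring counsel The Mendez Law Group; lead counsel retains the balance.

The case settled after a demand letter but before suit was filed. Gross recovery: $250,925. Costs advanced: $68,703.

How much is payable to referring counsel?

Fee base (net of costs): $250,925 − $68,703 = $182,222
The matter settled after a demand letter but before suit was filed, so the 22.5% rate applies.
$182,222 × 22.5% = $40,999.95
Referral share: 37% of $40,999.95 = $15,169.98; lead counsel retains $40,999.95 − $15,169.98 = $25,829.97.

$15,169.98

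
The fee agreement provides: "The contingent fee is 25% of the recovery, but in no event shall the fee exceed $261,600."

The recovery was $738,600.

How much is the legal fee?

$184,650.00

25% of $738,600 = $184,650.00
That is under the $261,600 cap.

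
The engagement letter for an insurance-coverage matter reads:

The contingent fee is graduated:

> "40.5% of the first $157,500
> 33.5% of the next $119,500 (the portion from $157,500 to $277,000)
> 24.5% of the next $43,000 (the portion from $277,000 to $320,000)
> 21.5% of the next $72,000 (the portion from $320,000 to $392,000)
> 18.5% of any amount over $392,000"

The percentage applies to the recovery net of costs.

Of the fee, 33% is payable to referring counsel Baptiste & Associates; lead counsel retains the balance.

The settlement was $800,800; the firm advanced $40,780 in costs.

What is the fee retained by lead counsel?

$132,605.53

Fee base (net of costs): $800,800 − $40,780 = $760,020
First $157,500 at 40.5% = $63,787.50
Next $119,500 at 33.5% = $40,032.50
Next $43,000 at 24.5% = $10,535.00
Next $72,000 at 21.5% = $15,480.00
Remaining $368,020 at 18.5% = $68,083.70
Fee: $63,787.50 + $40,032.50 + $10,535.00 + $15,480.00 + $68,083.70 = $197,918.70
Referral share: 33% of $197,918.70 = $65,313.17; lead counsel retains $197,918.70 − $65,313.17 = $132,605.53.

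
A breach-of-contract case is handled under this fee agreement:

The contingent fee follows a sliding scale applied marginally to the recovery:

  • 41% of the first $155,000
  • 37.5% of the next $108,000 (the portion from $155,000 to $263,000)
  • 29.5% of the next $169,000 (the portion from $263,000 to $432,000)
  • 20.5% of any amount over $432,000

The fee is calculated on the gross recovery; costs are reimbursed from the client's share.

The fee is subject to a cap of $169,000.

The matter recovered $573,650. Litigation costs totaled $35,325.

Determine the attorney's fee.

$169,000.00

Fee base is the gross recovery, $573,650; costs are reimbursed separately.
First $155,000 at 41% = $63,550.00
Next $108,000 at 37.5% = $40,500.00
Next $169,000 at 29.5% = $49,855.00
Remaining $141,650 at 20.5% = $29,038.25
Fee: $63,550.00 + $40,500.00 + $49,855.00 + $29,038.25 = $182,943.25
$182,943.25 exceeds the $169,000 cap, so the fee is capped at $169,000.00.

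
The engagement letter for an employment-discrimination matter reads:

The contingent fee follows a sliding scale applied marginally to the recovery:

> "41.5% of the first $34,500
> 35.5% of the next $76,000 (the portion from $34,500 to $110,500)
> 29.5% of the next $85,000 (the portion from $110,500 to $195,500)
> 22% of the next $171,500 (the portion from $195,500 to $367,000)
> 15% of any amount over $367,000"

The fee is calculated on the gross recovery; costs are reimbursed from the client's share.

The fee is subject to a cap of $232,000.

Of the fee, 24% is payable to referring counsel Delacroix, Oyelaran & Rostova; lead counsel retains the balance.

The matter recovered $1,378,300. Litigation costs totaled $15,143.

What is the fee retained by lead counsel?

$176,320.00

Fee base is the gross recovery, $1,378,300; costs are reimbursed separately.
First $34,500 at 41.5% = $14,317.50
Next $76,000 at 35.5% = $26,980.00
Next $85,000 at 29.5% = $25,075.00
Next $171,500 at 22% = $37,730.00
Remaining $1,011,300 at 15% = $151,695.00
Fee: $14,317.50 + $26,980.00 + $25,075.00 + $37,730.00 + $151,695.00 = $255,797.50
$255,797.50 exceeds the $232,000 cap, so the fee is capped at $232,000.00.
Referral share: 24% of $232,000.00 = $55,680.00; lead counsel retains $232,000.00 − $55,680.00 = $176,320.00.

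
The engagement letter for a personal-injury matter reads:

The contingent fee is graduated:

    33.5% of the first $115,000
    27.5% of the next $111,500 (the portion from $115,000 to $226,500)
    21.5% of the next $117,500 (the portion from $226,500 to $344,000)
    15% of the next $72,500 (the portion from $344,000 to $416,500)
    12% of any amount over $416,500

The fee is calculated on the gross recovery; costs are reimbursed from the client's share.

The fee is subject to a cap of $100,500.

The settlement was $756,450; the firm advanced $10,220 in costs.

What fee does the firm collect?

Fee base is the gross recovery, $756,450; costs are reimbursed separately.
First $115,000 at 33.5% = $38,525.00
Next $111,500 at 27.5% = $30,662.50
Next $117,500 at 21.5% = $25,262.50
Next $72,500 at 15% = $10,875.00
Remaining $339,950 at 12% = $40,794.00
Fee: $38,525.00 + $30,662.50 + $25,262.50 + $10,875.00 + $40,794.00 = $146,119.00
$146,119.00 exceeds the $100,500 cap, so the fee is capped at $100,500.00.

$100,500.00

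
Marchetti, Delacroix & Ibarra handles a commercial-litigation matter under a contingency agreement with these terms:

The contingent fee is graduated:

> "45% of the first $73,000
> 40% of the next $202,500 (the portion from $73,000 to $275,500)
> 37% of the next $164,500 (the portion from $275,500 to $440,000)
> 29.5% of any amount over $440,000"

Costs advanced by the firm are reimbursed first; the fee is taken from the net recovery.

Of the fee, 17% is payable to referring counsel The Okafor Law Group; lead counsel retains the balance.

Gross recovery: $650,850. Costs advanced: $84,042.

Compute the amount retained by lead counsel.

$176,062.39

Fee base (net of costs): $650,850 − $84,042 = $566,808
First $73,000 at 45% = $32,850.00
Next $202,500 at 40% = $81,000.00
Next $164,500 at 37% = $60,865.00
Remaining $126,808 at 29.5% = $37,408.36
Fee: $32,850.00 + $81,000.00 + $60,865.00 + $37,408.36 = $212,123.36
Referral share: 17% of $212,123.36 = $36,060.97; lead counsel retains $212,123.36 − $36,060.97 = $176,062.39.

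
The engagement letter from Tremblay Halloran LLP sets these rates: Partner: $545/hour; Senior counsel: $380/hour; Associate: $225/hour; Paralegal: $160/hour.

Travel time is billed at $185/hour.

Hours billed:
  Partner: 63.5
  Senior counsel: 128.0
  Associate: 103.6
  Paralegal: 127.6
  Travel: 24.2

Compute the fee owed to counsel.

$131,450.50

Partner: 63.5 × $545 = $34,607.50
Senior counsel: 128.0 × $380 = $48,640.00
Associate: 103.6 × $225 = $23,310.00
Paralegal: 127.6 × $160 = $20,416.00
Subtotal: $34,607.50 + $48,640.00 + $23,310.00 + $20,416.00 = $126,973.50
Travel: 24.2 × $185 = $4,477.00
Total: $126,973.50 + $4,477.00 = $131,450.50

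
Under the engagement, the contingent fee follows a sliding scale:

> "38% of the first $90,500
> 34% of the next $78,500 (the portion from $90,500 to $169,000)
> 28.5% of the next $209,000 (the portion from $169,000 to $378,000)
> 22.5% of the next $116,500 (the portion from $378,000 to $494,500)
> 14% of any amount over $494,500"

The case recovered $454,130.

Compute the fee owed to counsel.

$137,774.25

First $90,500 at 38% = $34,390.00
Next $78,500 at 34% = $26,690.00
Next $209,000 at 28.5% = $59,565.00
Remaining $76,130 at 22.5% = $17,129.25
Fee: $34,390.00 + $26,690.00 + $59,565.00 + $17,129.25 = $137,774.25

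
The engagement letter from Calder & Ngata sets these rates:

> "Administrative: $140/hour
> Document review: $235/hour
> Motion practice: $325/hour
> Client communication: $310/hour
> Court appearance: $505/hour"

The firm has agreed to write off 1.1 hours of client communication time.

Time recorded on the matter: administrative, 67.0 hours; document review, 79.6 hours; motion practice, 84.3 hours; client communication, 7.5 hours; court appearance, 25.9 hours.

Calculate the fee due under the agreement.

$70,547.00

Administrative: 67.0 × $140 = $9,380.00
Document review: 79.6 × $235 = $18,706.00
Motion practice: 84.3 × $325 = $27,397.50
Client communication: 7.5 × $310 = $2,325.00
Court appearance: 25.9 × $505 = $13,079.50
Subtotal: $70,888.00
Write-off: 1.1 × $310 = $341.00
Total: $70,888.00 − $341.00 = $70,547.00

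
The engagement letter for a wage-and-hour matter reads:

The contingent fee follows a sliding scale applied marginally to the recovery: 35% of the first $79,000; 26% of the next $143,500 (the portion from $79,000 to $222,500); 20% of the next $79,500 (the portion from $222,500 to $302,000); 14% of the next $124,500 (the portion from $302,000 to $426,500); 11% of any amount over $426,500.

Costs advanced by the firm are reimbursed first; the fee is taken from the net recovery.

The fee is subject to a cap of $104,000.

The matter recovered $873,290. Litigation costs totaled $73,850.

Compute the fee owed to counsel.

$104,000.00

Fee base (net of costs): $873,290 − $73,850 = $799,440
First $79,000 at 35% = $27,650.00
Next $143,500 at 26% = $37,310.00
Next $79,500 at 20% = $15,900.00
Next $124,500 at 14% = $17,430.00
Remaining $372,940 at 11% = $41,023.40
Fee: $27,650.00 + $37,310.00 + $15,900.00 + $17,430.00 + $41,023.40 = $139,313.40
$139,313.40 exceeds the $104,000 cap, so the fee is capped at $104,000.00.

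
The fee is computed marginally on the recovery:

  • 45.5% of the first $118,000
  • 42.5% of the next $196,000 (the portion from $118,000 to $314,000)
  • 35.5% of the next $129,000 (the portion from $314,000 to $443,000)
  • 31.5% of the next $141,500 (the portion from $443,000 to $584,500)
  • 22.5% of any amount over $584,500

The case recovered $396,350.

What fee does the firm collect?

First $118,000 at 45.5% = $53,690.00
Next $196,000 at 42.5% = $83,300.00
Remaining $82,350 at 35.5% = $29,234.25
Fee: $53,690.00 + $83,300.00 + $29,234.25 = $166,224.25

$166,224.25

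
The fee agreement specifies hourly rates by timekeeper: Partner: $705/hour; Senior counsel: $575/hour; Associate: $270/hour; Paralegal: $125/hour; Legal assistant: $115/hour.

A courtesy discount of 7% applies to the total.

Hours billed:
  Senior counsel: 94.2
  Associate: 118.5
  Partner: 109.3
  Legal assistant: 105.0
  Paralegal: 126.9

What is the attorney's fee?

Partner: 109.3 × $705 = $77,056.50
Senior counsel: 94.2 × $575 = $54,165.00
Associate: 118.5 × $270 = $31,995.00
Paralegal: 126.9 × $125 = $15,862.50
Legal assistant: 105.0 × $115 = $12,075.00
Subtotal: $191,154.00
Less 7% discount: −$13,380.78
Total: $191,154.00 − $13,380.78 = $177,773.22

$177,773.22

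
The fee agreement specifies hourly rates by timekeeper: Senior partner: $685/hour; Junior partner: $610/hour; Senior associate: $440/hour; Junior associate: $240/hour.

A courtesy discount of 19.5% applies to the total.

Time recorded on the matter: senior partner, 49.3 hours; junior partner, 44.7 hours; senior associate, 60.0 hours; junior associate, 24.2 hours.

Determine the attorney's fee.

Senior partner: 49.3 × $685 = $33,770.50
Junior partner: 44.7 × $610 = $27,267.00
Senior associate: 60.0 × $440 = $26,400.00
Junior associate: 24.2 × $240 = $5,808.00
Subtotal: $93,245.50
Less 19.5% discount: −$18,182.87
Total: $93,245.50 − $18,182.87 = $75,062.63

$75,062.63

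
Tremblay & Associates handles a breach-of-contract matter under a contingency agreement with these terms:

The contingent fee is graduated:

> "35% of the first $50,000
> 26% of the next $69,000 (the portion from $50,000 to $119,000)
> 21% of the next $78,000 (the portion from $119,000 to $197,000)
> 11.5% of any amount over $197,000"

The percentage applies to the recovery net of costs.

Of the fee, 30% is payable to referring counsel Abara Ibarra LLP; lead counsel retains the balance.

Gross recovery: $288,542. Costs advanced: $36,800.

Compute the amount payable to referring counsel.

Fee base (net of costs): $288,542 − $36,800 = $251,742
First $50,000 at 35% = $17,500.00
Next $69,000 at 26% = $17,940.00
Next $78,000 at 21% = $16,380.00
Remaining $54,742 at 11.5% = $6,295.33
Fee: $17,500.00 + $17,940.00 + $16,380.00 + $6,295.33 = $58,115.33
Referral share: 30% of $58,115.33 = $17,434.60; lead counsel retains $58,115.33 − $17,434.60 = $40,680.73.

$17,434.60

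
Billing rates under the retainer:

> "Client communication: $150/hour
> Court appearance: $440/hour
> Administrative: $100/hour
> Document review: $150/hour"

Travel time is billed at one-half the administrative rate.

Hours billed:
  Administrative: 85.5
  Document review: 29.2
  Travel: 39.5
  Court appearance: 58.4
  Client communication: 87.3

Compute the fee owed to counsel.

Client communication: 87.3 × $150 = $13,095.00
Court appearance: 58.4 × $440 = $25,696.00
Administrative: 85.5 × $100 = $8,550.00
Document review: 29.2 × $150 = $4,380.00
Subtotal: $13,095.00 + $25,696.00 + $8,550.00 + $4,380.00 = $51,721.00
Travel: 39.5 × ($100 ÷ 2) = 39.5 × $50.00 = $1,975.00
Total: $51,721.00 + $1,975.00 = $53,696.00

$53,696.00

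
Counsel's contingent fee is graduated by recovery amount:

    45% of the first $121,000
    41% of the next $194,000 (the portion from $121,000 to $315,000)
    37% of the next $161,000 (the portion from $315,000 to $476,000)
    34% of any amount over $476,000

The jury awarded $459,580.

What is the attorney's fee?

$187,484.60

First $121,000 at 45% = $54,450.00
Next $194,000 at 41% = $79,540.00
Remaining $144,580 at 37% = $53,494.60
Fee: $54,450.00 + $79,540.00 + $53,494.60 = $187,484.60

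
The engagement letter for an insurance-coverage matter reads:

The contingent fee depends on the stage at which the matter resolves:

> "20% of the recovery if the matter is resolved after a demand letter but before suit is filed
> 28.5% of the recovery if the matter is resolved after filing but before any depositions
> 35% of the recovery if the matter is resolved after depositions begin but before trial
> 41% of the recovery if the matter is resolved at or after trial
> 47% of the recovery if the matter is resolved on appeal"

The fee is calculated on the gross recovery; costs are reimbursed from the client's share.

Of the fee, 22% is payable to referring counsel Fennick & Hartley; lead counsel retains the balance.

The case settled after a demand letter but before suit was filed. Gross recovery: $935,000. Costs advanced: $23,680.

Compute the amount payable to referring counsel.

$41,140.00

Fee base is the gross recovery, $935,000; costs are reimbursed separately.
The matter settled after a demand letter but before suit was filed, so the 20% rate applies.
$935,000 × 20% = $187,000.00
Referral share: 22% of $187,000.00 = $41,140.00; lead counsel retains $187,000.00 − $41,140.00 = $145,860.00.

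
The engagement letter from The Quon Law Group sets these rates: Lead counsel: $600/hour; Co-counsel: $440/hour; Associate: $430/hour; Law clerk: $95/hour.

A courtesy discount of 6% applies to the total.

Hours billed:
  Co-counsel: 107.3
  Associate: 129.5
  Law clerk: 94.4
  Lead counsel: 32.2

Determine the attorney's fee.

Lead counsel: 32.2 × $600 = $19,320.00
Co-counsel: 107.3 × $440 = $47,212.00
Associate: 129.5 × $430 = $55,685.00
Law clerk: 94.4 × $95 = $8,968.00
Subtotal: $131,185.00
Less 6% discount: −$7,871.10
Total: $131,185.00 − $7,871.10 = $123,313.90

$123,313.90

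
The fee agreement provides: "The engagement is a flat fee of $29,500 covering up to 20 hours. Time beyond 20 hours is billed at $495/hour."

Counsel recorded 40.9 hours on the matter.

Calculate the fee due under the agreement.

$39,845.50

Flat fee: $29,500.00
Excess hours: 40.9 − 20 = 20.9
Overrun: 20.9 × $495 = $10,345.50
Total: $29,500.00 + $10,345.50 = $39,845.50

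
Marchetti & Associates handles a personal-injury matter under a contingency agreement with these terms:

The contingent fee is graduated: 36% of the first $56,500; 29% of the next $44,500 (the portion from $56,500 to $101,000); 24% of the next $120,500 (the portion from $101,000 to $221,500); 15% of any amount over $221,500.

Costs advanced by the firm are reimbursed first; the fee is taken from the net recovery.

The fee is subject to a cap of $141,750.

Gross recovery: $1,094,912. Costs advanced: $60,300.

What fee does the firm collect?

$141,750.00

Fee base (net of costs): $1,094,912 − $60,300 = $1,034,612
First $56,500 at 36% = $20,340.00
Next $44,500 at 29% = $12,905.00
Next $120,500 at 24% = $28,920.00
Remaining $813,112 at 15% = $121,966.80
Fee: $20,340.00 + $12,905.00 + $28,920.00 + $121,966.80 = $184,131.80
$184,131.80 exceeds the $141,750 cap, so the fee is capped at $141,750.00.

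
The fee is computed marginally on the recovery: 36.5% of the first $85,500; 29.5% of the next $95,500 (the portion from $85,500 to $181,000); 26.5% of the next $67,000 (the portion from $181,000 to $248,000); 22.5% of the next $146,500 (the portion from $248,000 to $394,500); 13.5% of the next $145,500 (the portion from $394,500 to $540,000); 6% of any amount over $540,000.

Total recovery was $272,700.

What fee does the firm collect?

$82,692.50

First $85,500 at 36.5% = $31,207.50
Next $95,500 at 29.5% = $28,172.50
Next $67,000 at 26.5% = $17,755.00
Remaining $24,700 at 22.5% = $5,557.50
Fee: $31,207.50 + $28,172.50 + $17,755.00 + $5,557.50 = $82,692.50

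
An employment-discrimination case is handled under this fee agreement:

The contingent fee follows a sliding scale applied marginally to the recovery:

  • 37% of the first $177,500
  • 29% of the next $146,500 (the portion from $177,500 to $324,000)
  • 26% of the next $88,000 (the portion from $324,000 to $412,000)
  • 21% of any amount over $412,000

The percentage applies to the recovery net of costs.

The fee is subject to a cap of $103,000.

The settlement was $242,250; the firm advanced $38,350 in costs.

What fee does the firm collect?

Fee base (net of costs): $242,250 − $38,350 = $203,900
First $177,500 at 37% = $65,675.00
Remaining $26,400 at 29% = $7,656.00
Fee: $65,675.00 + $7,656.00 = $73,331.00
$73,331.00 is under the $103,000 cap.

$73,331.00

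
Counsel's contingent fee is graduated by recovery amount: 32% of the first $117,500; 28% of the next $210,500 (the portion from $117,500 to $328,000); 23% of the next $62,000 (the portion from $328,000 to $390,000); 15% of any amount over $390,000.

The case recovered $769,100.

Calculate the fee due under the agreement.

$167,665.00

First $117,500 at 32% = $37,600.00
Next $210,500 at 28% = $58,940.00
Next $62,000 at 23% = $14,260.00
Remaining $379,100 at 15% = $56,865.00
Fee: $37,600.00 + $58,940.00 + $14,260.00 + $56,865.00 = $167,665.00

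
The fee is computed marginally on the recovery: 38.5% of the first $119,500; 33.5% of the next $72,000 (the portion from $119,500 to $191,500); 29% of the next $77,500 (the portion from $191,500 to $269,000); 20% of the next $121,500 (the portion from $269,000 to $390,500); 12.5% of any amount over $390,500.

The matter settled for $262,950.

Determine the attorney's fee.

First $119,500 at 38.5% = $46,007.50
Next $72,000 at 33.5% = $24,120.00
Remaining $71,450 at 29% = $20,720.50
Fee: $46,007.50 + $24,120.00 + $20,720.50 = $90,848.00

$90,848.00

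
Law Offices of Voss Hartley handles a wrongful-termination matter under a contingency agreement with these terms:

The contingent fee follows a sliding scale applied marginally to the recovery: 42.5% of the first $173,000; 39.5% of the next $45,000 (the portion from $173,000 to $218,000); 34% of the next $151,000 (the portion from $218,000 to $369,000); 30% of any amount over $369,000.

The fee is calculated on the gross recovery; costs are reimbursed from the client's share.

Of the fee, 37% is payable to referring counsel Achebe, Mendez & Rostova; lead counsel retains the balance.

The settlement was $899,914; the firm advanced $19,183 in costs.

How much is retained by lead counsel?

$190,205.95

Fee base is the gross recovery, $899,914; costs are reimbursed separately.
First $173,000 at 42.5% = $73,525.00
Next $45,000 at 39.5% = $17,775.00
Next $151,000 at 34% = $51,340.00
Remaining $530,914 at 30% = $159,274.20
Fee: $73,525.00 + $17,775.00 + $51,340.00 + $159,274.20 = $301,914.20
Referral share: 37% of $301,914.20 = $111,708.25; lead counsel retains $301,914.20 − $111,708.25 = $190,205.95.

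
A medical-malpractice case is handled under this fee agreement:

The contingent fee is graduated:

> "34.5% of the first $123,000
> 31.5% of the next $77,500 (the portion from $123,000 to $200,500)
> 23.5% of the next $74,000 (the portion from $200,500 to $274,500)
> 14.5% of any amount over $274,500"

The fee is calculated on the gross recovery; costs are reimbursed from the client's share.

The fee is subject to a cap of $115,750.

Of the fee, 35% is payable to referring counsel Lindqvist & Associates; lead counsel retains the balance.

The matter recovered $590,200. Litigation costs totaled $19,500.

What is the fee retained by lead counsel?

Fee base is the gross recovery, $590,200; costs are reimbursed separately.
First $123,000 at 34.5% = $42,435.00
Next $77,500 at 31.5% = $24,412.50
Next $74,000 at 23.5% = $17,390.00
Remaining $315,700 at 14.5% = $45,776.50
Fee: $42,435.00 + $24,412.50 + $17,390.00 + $45,776.50 = $130,014.00
$130,014.00 exceeds the $115,750 cap, so the fee is capped at $115,750.00.
Referral share: 35% of $115,750.00 = $40,512.50; lead counsel retains $115,750.00 − $40,512.50 = $75,237.50.

$75,237.50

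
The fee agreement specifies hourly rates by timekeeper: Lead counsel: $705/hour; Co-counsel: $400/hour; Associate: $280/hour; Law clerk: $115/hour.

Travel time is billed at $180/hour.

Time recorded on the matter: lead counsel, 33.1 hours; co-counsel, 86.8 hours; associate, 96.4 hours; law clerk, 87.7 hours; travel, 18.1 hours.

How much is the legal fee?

Lead counsel: 33.1 × $705 = $23,335.50
Co-counsel: 86.8 × $400 = $34,720.00
Associate: 96.4 × $280 = $26,992.00
Law clerk: 87.7 × $115 = $10,085.50
Subtotal: $23,335.50 + $34,720.00 + $26,992.00 + $10,085.50 = $95,133.00
Travel: 18.1 × $180 = $3,258.00
Total: $95,133.00 + $3,258.00 = $98,391.00

$98,391.00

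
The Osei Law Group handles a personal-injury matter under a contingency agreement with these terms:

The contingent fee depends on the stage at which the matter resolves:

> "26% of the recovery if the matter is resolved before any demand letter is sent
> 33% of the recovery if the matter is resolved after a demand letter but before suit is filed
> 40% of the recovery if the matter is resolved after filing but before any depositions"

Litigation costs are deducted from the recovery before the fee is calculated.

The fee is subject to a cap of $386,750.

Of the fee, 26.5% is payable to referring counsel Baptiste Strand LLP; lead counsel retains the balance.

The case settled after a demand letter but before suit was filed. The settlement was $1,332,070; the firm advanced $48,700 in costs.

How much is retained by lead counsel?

Fee base (net of costs): $1,332,070 − $48,700 = $1,283,370
The matter settled after a demand letter but before suit was filed, so the 33% rate applies.
$1,283,370 × 33% = $423,512.10
$423,512.10 exceeds the $386,750 cap, so the fee is capped at $386,750.00.
Referral share: 26.5% of $386,750.00 = $102,488.75; lead counsel retains $386,750.00 − $102,488.75 = $284,261.25.

$284,261.25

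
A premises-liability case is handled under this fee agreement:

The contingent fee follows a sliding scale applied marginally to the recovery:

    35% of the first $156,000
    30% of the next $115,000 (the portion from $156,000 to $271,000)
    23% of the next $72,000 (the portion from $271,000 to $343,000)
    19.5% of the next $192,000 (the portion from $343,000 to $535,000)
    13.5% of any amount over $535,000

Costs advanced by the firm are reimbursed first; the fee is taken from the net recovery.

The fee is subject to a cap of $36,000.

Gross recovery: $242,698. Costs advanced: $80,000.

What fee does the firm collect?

Fee base (net of costs): $242,698 − $80,000 = $162,698
First $156,000 at 35% = $54,600.00
Remaining $6,698 at 30% = $2,009.40
Fee: $54,600.00 + $2,009.40 = $56,609.40
$56,609.40 exceeds the $36,000 cap, so the fee is capped at $36,000.00.

$36,000.00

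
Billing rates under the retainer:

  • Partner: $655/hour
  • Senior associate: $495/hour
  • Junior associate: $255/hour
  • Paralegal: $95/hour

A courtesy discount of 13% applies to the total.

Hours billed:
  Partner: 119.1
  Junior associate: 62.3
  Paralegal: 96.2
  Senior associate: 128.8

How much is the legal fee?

Partner: 119.1 × $655 = $78,010.50
Senior associate: 128.8 × $495 = $63,756.00
Junior associate: 62.3 × $255 = $15,886.50
Paralegal: 96.2 × $95 = $9,139.00
Subtotal: $166,792.00
Less 13% discount: −$21,682.96
Total: $166,792.00 − $21,682.96 = $145,109.04

$145,109.04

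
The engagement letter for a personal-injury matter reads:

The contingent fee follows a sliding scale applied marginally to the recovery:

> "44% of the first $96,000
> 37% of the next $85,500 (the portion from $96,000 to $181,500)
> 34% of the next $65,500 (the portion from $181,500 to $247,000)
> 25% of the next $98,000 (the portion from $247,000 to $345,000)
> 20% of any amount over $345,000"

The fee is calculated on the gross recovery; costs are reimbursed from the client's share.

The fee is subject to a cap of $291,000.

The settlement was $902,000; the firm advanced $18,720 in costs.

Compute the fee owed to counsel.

$232,045.00

Fee base is the gross recovery, $902,000; costs are reimbursed separately.
First $96,000 at 44% = $42,240.00
Next $85,500 at 37% = $31,635.00
Next $65,500 at 34% = $22,270.00
Next $98,000 at 25% = $24,500.00
Remaining $557,000 at 20% = $111,400.00
Fee: $42,240.00 + $31,635.00 + $22,270.00 + $24,500.00 + $111,400.00 = $232,045.00
$232,045.00 is under the $291,000 cap.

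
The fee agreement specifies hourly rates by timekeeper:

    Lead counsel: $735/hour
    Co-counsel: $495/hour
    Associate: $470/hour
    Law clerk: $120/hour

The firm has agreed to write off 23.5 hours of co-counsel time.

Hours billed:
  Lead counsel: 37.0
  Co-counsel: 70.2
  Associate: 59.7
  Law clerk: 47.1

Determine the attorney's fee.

Lead counsel: 37.0 × $735 = $27,195.00
Co-counsel: 70.2 × $495 = $34,749.00
Associate: 59.7 × $470 = $28,059.00
Law clerk: 47.1 × $120 = $5,652.00
Subtotal: $95,655.00
Write-off: 23.5 × $495 = $11,632.50
Total: $95,655.00 − $11,632.50 = $84,022.50

$84,022.50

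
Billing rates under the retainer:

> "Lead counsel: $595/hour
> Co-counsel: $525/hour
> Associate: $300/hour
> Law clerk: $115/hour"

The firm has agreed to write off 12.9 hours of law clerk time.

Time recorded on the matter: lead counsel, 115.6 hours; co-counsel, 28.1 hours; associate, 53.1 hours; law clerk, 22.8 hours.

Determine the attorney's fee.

Lead counsel: 115.6 × $595 = $68,782.00
Co-counsel: 28.1 × $525 = $14,752.50
Associate: 53.1 × $300 = $15,930.00
Law clerk: 22.8 × $115 = $2,622.00
Subtotal: $102,086.50
Write-off: 12.9 × $115 = $1,483.50
Total: $102,086.50 − $1,483.50 = $100,603.00

$100,603.00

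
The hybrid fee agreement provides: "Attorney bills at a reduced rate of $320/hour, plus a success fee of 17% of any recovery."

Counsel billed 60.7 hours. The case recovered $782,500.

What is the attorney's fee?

Hourly: 60.7 × $320 = $19,424.00
Success fee: 17% of $782,500 = $133,025.00
Total: $19,424.00 + $133,025.00 = $152,449.00

$152,449.00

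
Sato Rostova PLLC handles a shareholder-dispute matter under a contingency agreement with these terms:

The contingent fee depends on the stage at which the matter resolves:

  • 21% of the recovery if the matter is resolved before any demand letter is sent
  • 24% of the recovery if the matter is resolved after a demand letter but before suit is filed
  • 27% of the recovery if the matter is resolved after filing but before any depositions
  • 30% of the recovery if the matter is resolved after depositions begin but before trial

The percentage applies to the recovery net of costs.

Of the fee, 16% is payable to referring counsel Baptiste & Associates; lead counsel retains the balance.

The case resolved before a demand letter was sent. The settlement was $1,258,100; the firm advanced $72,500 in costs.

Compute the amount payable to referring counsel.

Fee base (net of costs): $1,258,100 − $72,500 = $1,185,600
The matter resolved before a demand letter was sent, so the 21% rate applies.
$1,185,600 × 21% = $248,976.00
Referral share: 16% of $248,976.00 = $39,836.16; lead counsel retains $248,976.00 − $39,836.16 = $209,139.84.

$39,836.16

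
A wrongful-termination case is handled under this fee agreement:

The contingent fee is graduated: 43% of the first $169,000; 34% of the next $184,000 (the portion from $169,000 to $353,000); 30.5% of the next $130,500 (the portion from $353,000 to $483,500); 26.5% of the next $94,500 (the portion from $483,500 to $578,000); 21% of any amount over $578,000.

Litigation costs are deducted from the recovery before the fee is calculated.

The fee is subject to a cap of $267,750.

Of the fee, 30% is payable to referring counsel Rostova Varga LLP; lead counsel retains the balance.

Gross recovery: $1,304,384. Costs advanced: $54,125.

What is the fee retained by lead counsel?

$187,425.00

Fee base (net of costs): $1,304,384 − $54,125 = $1,250,259
First $169,000 at 43% = $72,670.00
Next $184,000 at 34% = $62,560.00
Next $130,500 at 30.5% = $39,802.50
Next $94,500 at 26.5% = $25,042.50
Remaining $672,259 at 21% = $141,174.39
Fee: $72,670.00 + $62,560.00 + $39,802.50 + $25,042.50 + $141,174.39 = $341,249.39
$341,249.39 exceeds the $267,750 cap, so the fee is capped at $267,750.00.
Referral share: 30% of $267,750.00 = $80,325.00; lead counsel retains $267,750.00 − $80,325.00 = $187,425.00.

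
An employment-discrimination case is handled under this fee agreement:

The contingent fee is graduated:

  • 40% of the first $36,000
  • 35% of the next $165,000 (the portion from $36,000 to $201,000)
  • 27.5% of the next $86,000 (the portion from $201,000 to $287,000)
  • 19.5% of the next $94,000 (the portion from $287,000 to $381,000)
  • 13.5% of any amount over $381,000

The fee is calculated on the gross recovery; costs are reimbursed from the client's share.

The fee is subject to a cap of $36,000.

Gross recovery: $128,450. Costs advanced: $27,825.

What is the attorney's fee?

$36,000.00

Fee base is the gross recovery, $128,450; costs are reimbursed separately.
First $36,000 at 40% = $14,400.00
Remaining $92,450 at 35% = $32,357.50
Fee: $14,400.00 + $32,357.50 = $46,757.50
$46,757.50 exceeds the $36,000 cap, so the fee is capped at $36,000.00.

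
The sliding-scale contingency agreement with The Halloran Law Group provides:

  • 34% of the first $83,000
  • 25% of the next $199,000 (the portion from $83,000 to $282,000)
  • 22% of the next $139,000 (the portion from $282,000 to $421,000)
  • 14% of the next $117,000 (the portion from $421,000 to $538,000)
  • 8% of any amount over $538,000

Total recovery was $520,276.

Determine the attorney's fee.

$122,448.64

First $83,000 at 34% = $28,220.00
Next $199,000 at 25% = $49,750.00
Next $139,000 at 22% = $30,580.00
Remaining $99,276 at 14% = $13,898.64
Fee: $28,220.00 + $49,750.00 + $30,580.00 + $13,898.64 = $122,448.64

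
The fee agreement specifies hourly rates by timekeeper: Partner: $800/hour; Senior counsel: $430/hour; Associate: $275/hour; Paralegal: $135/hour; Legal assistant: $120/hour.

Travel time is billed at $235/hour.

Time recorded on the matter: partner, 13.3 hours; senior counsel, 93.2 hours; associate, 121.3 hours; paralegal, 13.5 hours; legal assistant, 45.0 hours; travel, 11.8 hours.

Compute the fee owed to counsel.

$94,069.00

Partner: 13.3 × $800 = $10,640.00
Senior counsel: 93.2 × $430 = $40,076.00
Associate: 121.3 × $275 = $33,357.50
Paralegal: 13.5 × $135 = $1,822.50
Legal assistant: 45.0 × $120 = $5,400.00
Subtotal: $10,640.00 + $40,076.00 + $33,357.50 + $1,822.50 + $5,400.00 = $91,296.00
Travel: 11.8 × $235 = $2,773.00
Total: $91,296.00 + $2,773.00 = $94,069.00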